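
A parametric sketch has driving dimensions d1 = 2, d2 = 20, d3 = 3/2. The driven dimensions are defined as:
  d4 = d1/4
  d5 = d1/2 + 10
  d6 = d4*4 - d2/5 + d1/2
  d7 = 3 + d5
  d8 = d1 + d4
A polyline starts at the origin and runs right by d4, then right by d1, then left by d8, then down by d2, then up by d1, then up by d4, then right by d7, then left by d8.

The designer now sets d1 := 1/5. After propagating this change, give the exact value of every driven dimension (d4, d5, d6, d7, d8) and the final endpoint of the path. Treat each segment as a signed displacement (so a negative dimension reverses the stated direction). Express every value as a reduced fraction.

Apply edit: d1 := 1/5
  d4 = d1/4 = 1/20
  d5 = d1/2 + 10 = 101/10
  d6 = d4*4 - d2/5 + d1/2 = -37/10
  d7 = 3 + d5 = 131/10
  d8 = d1 + d4 = 1/4
Walk from origin (0, 0):
  seg 1: right by d4 = 1/20 → (1/20, 0)
  seg 2: right by d1 = 1/5 → (1/4, 0)
  seg 3: left by d8 = 1/4 → (0, 0)
  seg 4: down by d2 = 20 → (0, -20)
  seg 5: up by d1 = 1/5 → (0, -99/5)
  seg 6: up by d4 = 1/20 → (0, -79/4)
  seg 7: right by d7 = 131/10 → (131/10, -79/4)
  seg 8: left by d8 = 1/4 → (257/20, -79/4)

d4 = 1/20
d5 = 101/10
d6 = -37/10
d7 = 131/10
d8 = 1/4
endpoint = (257/20, -79/4)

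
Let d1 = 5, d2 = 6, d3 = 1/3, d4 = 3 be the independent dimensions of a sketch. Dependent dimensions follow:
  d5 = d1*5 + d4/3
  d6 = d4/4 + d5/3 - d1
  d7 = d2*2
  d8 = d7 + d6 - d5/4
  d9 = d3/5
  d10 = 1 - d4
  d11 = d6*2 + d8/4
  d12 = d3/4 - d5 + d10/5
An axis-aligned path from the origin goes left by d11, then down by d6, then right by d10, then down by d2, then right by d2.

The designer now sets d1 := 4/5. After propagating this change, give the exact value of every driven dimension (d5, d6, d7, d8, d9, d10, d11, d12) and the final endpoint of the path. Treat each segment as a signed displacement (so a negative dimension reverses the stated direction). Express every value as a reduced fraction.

d5 = 5
d6 = 97/60
d7 = 12
d8 = 371/30
d9 = 1/15
d10 = -2
d11 = 253/40
d12 = -319/60
endpoint = (-93/40, -457/60)

Apply edit: d1 := 4/5
  d5 = d1*5 + d4/3 = 5
  d6 = d4/4 + d5/3 - d1 = 97/60
  d7 = d2*2 = 12
  d8 = d7 + d6 - d5/4 = 371/30
  d9 = d3/5 = 1/15
  d10 = 1 - d4 = -2
  d11 = d6*2 + d8/4 = 253/40
  d12 = d3/4 - d5 + d10/5 = -319/60
Walk from origin (0, 0):
  seg 1: left by d11 = 253/40 → (-253/40, 0)
  seg 2: down by d6 = 97/60 → (-253/40, -97/60)
  seg 3: right by d10 = -2 → (-333/40, -97/60)
  seg 4: down by d2 = 6 → (-333/40, -457/60)
  seg 5: right by d2 = 6 → (-93/40, -457/60)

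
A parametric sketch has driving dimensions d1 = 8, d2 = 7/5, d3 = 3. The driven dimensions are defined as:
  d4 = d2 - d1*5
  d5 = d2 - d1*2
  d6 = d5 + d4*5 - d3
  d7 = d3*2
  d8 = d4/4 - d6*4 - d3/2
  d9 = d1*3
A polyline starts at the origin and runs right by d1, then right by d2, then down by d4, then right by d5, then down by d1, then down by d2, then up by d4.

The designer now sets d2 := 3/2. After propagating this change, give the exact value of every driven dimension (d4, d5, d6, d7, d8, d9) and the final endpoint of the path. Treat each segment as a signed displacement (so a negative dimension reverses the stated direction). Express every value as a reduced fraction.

d4 = -77/2
d5 = -29/2
d6 = -210
d7 = 6
d8 = 6631/8
d9 = 24
endpoint = (-5, -19/2)

Apply edit: d2 := 3/2
  d4 = d2 - d1*5 = -77/2
  d5 = d2 - d1*2 = -29/2
  d6 = d5 + d4*5 - d3 = -210
  d7 = d3*2 = 6
  d8 = d4/4 - d6*4 - d3/2 = 6631/8
  d9 = d1*3 = 24
Walk from origin (0, 0):
  seg 1: right by d1 = 8 → (8, 0)
  seg 2: right by d2 = 3/2 → (19/2, 0)
  seg 3: down by d4 = -77/2 → (19/2, 77/2)
  seg 4: right by d5 = -29/2 → (-5, 77/2)
  seg 5: down by d1 = 8 → (-5, 61/2)
  seg 6: down by d2 = 3/2 → (-5, 29)
  seg 7: up by d4 = -77/2 → (-5, -19/2)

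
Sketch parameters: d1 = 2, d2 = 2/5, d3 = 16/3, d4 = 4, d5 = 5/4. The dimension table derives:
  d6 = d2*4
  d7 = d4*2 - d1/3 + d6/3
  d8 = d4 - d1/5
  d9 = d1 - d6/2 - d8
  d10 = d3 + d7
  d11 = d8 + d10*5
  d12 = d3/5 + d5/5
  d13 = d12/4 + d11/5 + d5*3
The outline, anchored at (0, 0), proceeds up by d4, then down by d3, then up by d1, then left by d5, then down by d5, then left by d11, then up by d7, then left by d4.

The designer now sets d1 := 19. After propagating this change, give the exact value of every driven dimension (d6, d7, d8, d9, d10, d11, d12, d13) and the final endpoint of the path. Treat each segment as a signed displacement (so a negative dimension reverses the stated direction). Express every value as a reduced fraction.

Apply edit: d1 := 19
  d6 = d2*4 = 8/5
  d7 = d4*2 - d1/3 + d6/3 = 11/5
  d8 = d4 - d1/5 = 1/5
  d9 = d1 - d6/2 - d8 = 18
  d10 = d3 + d7 = 113/15
  d11 = d8 + d10*5 = 568/15
  d12 = d3/5 + d5/5 = 79/60
  d13 = d12/4 + d11/5 + d5*3 = 4661/400
Walk from origin (0, 0):
  seg 1: up by d4 = 4 → (0, 4)
  seg 2: down by d3 = 16/3 → (0, -4/3)
  seg 3: up by d1 = 19 → (0, 53/3)
  seg 4: left by d5 = 5/4 → (-5/4, 53/3)
  seg 5: down by d5 = 5/4 → (-5/4, 197/12)
  seg 6: left by d11 = 568/15 → (-2347/60, 197/12)
  seg 7: up by d7 = 11/5 → (-2347/60, 1117/60)
  seg 8: left by d4 = 4 → (-2587/60, 1117/60)

d6 = 8/5
d7 = 11/5
d8 = 1/5
d9 = 18
d10 = 113/15
d11 = 568/15
d12 = 79/60
d13 = 4661/400
endpoint = (-2587/60, 1117/60)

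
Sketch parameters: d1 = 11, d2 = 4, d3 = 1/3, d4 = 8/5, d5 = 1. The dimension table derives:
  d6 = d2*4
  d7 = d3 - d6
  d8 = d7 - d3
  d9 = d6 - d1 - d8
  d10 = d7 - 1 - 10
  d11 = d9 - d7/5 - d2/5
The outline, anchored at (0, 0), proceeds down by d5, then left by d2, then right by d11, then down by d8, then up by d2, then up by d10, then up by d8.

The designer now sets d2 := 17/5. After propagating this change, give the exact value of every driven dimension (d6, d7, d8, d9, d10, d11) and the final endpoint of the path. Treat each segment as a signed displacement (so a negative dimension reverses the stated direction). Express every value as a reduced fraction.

d6 = 68/5
d7 = -199/15
d8 = -68/5
d9 = 81/5
d10 = -364/15
d11 = 1363/75
endpoint = (1108/75, -328/15)

Apply edit: d2 := 17/5
  d6 = d2*4 = 68/5
  d7 = d3 - d6 = -199/15
  d8 = d7 - d3 = -68/5
  d9 = d6 - d1 - d8 = 81/5
  d10 = d7 - 1 - 10 = -364/15
  d11 = d9 - d7/5 - d2/5 = 1363/75
Walk from origin (0, 0):
  seg 1: down by d5 = 1 → (0, -1)
  seg 2: left by d2 = 17/5 → (-17/5, -1)
  seg 3: right by d11 = 1363/75 → (1108/75, -1)
  seg 4: down by d8 = -68/5 → (1108/75, 63/5)
  seg 5: up by d2 = 17/5 → (1108/75, 16)
  seg 6: up by d10 = -364/15 → (1108/75, -124/15)
  seg 7: up by d8 = -68/5 → (1108/75, -328/15)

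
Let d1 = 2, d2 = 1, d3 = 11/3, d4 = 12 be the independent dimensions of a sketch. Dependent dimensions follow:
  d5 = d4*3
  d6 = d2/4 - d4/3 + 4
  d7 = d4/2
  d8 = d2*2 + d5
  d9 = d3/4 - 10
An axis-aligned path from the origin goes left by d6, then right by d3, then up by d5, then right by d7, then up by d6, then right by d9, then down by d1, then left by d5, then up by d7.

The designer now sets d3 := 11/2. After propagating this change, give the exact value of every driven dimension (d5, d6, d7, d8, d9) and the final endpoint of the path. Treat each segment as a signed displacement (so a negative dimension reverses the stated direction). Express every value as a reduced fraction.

Apply edit: d3 := 11/2
  d5 = d4*3 = 36
  d6 = d2/4 - d4/3 + 4 = 1/4
  d7 = d4/2 = 6
  d8 = d2*2 + d5 = 38
  d9 = d3/4 - 10 = -69/8
Walk from origin (0, 0):
  seg 1: left by d6 = 1/4 → (-1/4, 0)
  seg 2: right by d3 = 11/2 → (21/4, 0)
  seg 3: up by d5 = 36 → (21/4, 36)
  seg 4: right by d7 = 6 → (45/4, 36)
  seg 5: up by d6 = 1/4 → (45/4, 145/4)
  seg 6: right by d9 = -69/8 → (21/8, 145/4)
  seg 7: down by d1 = 2 → (21/8, 137/4)
  seg 8: left by d5 = 36 → (-267/8, 137/4)
  seg 9: up by d7 = 6 → (-267/8, 161/4)

d5 = 36
d6 = 1/4
d7 = 6
d8 = 38
d9 = -69/8
endpoint = (-267/8, 161/4)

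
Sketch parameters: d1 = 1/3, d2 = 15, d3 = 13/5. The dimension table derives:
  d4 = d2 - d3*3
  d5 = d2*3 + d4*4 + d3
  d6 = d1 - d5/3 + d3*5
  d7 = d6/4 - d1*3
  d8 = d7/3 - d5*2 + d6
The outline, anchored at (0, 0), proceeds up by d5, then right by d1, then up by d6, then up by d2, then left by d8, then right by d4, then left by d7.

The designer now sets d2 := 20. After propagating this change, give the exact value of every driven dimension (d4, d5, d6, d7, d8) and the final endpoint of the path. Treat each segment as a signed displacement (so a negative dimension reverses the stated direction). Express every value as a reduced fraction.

Apply edit: d2 := 20
  d4 = d2 - d3*3 = 61/5
  d5 = d2*3 + d4*4 + d3 = 557/5
  d6 = d1 - d5/3 + d3*5 = -119/5
  d7 = d6/4 - d1*3 = -139/20
  d8 = d7/3 - d5*2 + d6 = -2987/12
Walk from origin (0, 0):
  seg 1: up by d5 = 557/5 → (0, 557/5)
  seg 2: right by d1 = 1/3 → (1/3, 557/5)
  seg 3: up by d6 = -119/5 → (1/3, 438/5)
  seg 4: up by d2 = 20 → (1/3, 538/5)
  seg 5: left by d8 = -2987/12 → (997/4, 538/5)
  seg 6: right by d4 = 61/5 → (5229/20, 538/5)
  seg 7: left by d7 = -139/20 → (1342/5, 538/5)

d4 = 61/5
d5 = 557/5
d6 = -119/5
d7 = -139/20
d8 = -2987/12
endpoint = (1342/5, 538/5)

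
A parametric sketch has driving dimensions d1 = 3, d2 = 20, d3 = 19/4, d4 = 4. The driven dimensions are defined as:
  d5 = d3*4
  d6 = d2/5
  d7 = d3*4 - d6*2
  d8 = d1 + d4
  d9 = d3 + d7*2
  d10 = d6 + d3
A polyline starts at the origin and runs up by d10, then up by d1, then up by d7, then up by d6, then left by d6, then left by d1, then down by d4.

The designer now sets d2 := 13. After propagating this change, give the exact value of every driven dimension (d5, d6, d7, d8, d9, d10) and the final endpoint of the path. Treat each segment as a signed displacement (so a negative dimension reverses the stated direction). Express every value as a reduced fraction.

Apply edit: d2 := 13
  d5 = d3*4 = 19
  d6 = d2/5 = 13/5
  d7 = d3*4 - d6*2 = 69/5
  d8 = d1 + d4 = 7
  d9 = d3 + d7*2 = 647/20
  d10 = d6 + d3 = 147/20
Walk from origin (0, 0):
  seg 1: up by d10 = 147/20 → (0, 147/20)
  seg 2: up by d1 = 3 → (0, 207/20)
  seg 3: up by d7 = 69/5 → (0, 483/20)
  seg 4: up by d6 = 13/5 → (0, 107/4)
  seg 5: left by d6 = 13/5 → (-13/5, 107/4)
  seg 6: left by d1 = 3 → (-28/5, 107/4)
  seg 7: down by d4 = 4 → (-28/5, 91/4)

d5 = 19
d6 = 13/5
d7 = 69/5
d8 = 7
d9 = 647/20
d10 = 147/20
endpoint = (-28/5, 91/4)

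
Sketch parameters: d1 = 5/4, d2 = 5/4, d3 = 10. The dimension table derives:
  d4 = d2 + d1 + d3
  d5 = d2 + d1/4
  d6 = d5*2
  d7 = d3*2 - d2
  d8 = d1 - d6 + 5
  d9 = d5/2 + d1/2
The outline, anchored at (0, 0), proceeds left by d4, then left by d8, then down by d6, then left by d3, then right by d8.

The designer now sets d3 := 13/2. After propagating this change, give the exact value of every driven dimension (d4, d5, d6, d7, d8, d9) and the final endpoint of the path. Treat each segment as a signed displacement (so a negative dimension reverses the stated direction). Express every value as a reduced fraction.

d4 = 9
d5 = 25/16
d6 = 25/8
d7 = 47/4
d8 = 25/8
d9 = 45/32
endpoint = (-31/2, -25/8)

Apply edit: d3 := 13/2
  d4 = d2 + d1 + d3 = 9
  d5 = d2 + d1/4 = 25/16
  d6 = d5*2 = 25/8
  d7 = d3*2 - d2 = 47/4
  d8 = d1 - d6 + 5 = 25/8
  d9 = d5/2 + d1/2 = 45/32
Walk from origin (0, 0):
  seg 1: left by d4 = 9 → (-9, 0)
  seg 2: left by d8 = 25/8 → (-97/8, 0)
  seg 3: down by d6 = 25/8 → (-97/8, -25/8)
  seg 4: left by d3 = 13/2 → (-149/8, -25/8)
  seg 5: right by d8 = 25/8 → (-31/2, -25/8)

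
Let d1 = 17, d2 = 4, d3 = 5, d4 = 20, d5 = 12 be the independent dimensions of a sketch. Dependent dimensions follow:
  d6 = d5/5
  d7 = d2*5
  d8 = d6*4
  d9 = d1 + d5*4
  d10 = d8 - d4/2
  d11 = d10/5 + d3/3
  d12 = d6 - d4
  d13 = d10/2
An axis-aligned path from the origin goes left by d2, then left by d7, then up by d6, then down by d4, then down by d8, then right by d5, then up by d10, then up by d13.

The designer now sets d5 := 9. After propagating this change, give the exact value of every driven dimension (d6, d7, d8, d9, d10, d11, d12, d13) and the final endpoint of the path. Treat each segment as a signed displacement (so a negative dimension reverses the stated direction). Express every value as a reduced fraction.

d6 = 9/5
d7 = 20
d8 = 36/5
d9 = 53
d10 = -14/5
d11 = 83/75
d12 = -91/5
d13 = -7/5
endpoint = (-15, -148/5)

Apply edit: d5 := 9
  d6 = d5/5 = 9/5
  d7 = d2*5 = 20
  d8 = d6*4 = 36/5
  d9 = d1 + d5*4 = 53
  d10 = d8 - d4/2 = -14/5
  d11 = d10/5 + d3/3 = 83/75
  d12 = d6 - d4 = -91/5
  d13 = d10/2 = -7/5
Walk from origin (0, 0):
  seg 1: left by d2 = 4 → (-4, 0)
  seg 2: left by d7 = 20 → (-24, 0)
  seg 3: up by d6 = 9/5 → (-24, 9/5)
  seg 4: down by d4 = 20 → (-24, -91/5)
  seg 5: down by d8 = 36/5 → (-24, -127/5)
  seg 6: right by d5 = 9 → (-15, -127/5)
  seg 7: up by d10 = -14/5 → (-15, -141/5)
  seg 8: up by d13 = -7/5 → (-15, -148/5)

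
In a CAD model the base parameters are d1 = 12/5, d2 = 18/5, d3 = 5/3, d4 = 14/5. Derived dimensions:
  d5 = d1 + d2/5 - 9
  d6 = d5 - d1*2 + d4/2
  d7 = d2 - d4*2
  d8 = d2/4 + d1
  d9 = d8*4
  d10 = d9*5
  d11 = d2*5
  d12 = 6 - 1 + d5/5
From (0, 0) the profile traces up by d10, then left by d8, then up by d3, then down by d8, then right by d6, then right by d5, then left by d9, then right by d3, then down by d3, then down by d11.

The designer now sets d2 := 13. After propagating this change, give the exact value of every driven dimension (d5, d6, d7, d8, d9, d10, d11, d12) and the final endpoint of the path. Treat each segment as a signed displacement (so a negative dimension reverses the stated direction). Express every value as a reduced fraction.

d5 = -4
d6 = -37/5
d7 = 37/5
d8 = 113/20
d9 = 113/5
d10 = 113
d11 = 65
d12 = 21/5
endpoint = (-2279/60, 847/20)

Apply edit: d2 := 13
  d5 = d1 + d2/5 - 9 = -4
  d6 = d5 - d1*2 + d4/2 = -37/5
  d7 = d2 - d4*2 = 37/5
  d8 = d2/4 + d1 = 113/20
  d9 = d8*4 = 113/5
  d10 = d9*5 = 113
  d11 = d2*5 = 65
  d12 = 6 - 1 + d5/5 = 21/5
Walk from origin (0, 0):
  seg 1: up by d10 = 113 → (0, 113)
  seg 2: left by d8 = 113/20 → (-113/20, 113)
  seg 3: up by d3 = 5/3 → (-113/20, 344/3)
  seg 4: down by d8 = 113/20 → (-113/20, 6541/60)
  seg 5: right by d6 = -37/5 → (-261/20, 6541/60)
  seg 6: right by d5 = -4 → (-341/20, 6541/60)
  seg 7: left by d9 = 113/5 → (-793/20, 6541/60)
  seg 8: right by d3 = 5/3 → (-2279/60, 6541/60)
  seg 9: down by d3 = 5/3 → (-2279/60, 2147/20)
  seg 10: down by d11 = 65 → (-2279/60, 847/20)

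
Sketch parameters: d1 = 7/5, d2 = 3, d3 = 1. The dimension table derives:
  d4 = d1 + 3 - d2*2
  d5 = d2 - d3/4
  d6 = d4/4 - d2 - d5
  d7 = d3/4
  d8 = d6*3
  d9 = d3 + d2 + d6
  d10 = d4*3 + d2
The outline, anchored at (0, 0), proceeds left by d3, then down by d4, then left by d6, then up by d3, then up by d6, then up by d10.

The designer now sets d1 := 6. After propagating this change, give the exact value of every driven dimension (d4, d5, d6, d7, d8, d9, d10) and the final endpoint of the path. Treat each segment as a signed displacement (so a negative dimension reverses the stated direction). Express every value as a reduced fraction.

Apply edit: d1 := 6
  d4 = d1 + 3 - d2*2 = 3
  d5 = d2 - d3/4 = 11/4
  d6 = d4/4 - d2 - d5 = -5
  d7 = d3/4 = 1/4
  d8 = d6*3 = -15
  d9 = d3 + d2 + d6 = -1
  d10 = d4*3 + d2 = 12
Walk from origin (0, 0):
  seg 1: left by d3 = 1 → (-1, 0)
  seg 2: down by d4 = 3 → (-1, -3)
  seg 3: left by d6 = -5 → (4, -3)
  seg 4: up by d3 = 1 → (4, -2)
  seg 5: up by d6 = -5 → (4, -7)
  seg 6: up by d10 = 12 → (4, 5)

d4 = 3
d5 = 11/4
d6 = -5
d7 = 1/4
d8 = -15
d9 = -1
d10 = 12
endpoint = (4, 5)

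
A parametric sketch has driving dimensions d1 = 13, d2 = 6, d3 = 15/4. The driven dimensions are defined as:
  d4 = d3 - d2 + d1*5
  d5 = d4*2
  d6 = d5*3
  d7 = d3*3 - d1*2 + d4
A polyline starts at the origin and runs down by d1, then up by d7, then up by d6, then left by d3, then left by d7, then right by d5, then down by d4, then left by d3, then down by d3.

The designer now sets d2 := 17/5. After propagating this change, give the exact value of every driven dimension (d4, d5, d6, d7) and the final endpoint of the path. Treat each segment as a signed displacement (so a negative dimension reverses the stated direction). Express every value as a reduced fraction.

d4 = 1307/20
d5 = 1307/10
d6 = 3921/10
d7 = 253/5
endpoint = (363/5, 1803/5)

Apply edit: d2 := 17/5
  d4 = d3 - d2 + d1*5 = 1307/20
  d5 = d4*2 = 1307/10
  d6 = d5*3 = 3921/10
  d7 = d3*3 - d1*2 + d4 = 253/5
Walk from origin (0, 0):
  seg 1: down by d1 = 13 → (0, -13)
  seg 2: up by d7 = 253/5 → (0, 188/5)
  seg 3: up by d6 = 3921/10 → (0, 4297/10)
  seg 4: left by d3 = 15/4 → (-15/4, 4297/10)
  seg 5: left by d7 = 253/5 → (-1087/20, 4297/10)
  seg 6: right by d5 = 1307/10 → (1527/20, 4297/10)
  seg 7: down by d4 = 1307/20 → (1527/20, 7287/20)
  seg 8: left by d3 = 15/4 → (363/5, 7287/20)
  seg 9: down by d3 = 15/4 → (363/5, 1803/5)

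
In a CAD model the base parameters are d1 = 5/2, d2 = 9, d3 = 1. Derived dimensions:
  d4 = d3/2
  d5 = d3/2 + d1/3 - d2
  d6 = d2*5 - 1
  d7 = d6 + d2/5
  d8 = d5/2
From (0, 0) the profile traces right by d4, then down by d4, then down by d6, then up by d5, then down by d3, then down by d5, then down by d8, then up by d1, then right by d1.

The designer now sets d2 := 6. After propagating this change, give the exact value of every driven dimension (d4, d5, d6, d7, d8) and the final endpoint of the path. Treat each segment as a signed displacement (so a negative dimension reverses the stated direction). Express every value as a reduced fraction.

Apply edit: d2 := 6
  d4 = d3/2 = 1/2
  d5 = d3/2 + d1/3 - d2 = -14/3
  d6 = d2*5 - 1 = 29
  d7 = d6 + d2/5 = 151/5
  d8 = d5/2 = -7/3
Walk from origin (0, 0):
  seg 1: right by d4 = 1/2 → (1/2, 0)
  seg 2: down by d4 = 1/2 → (1/2, -1/2)
  seg 3: down by d6 = 29 → (1/2, -59/2)
  seg 4: up by d5 = -14/3 → (1/2, -205/6)
  seg 5: down by d3 = 1 → (1/2, -211/6)
  seg 6: down by d5 = -14/3 → (1/2, -61/2)
  seg 7: down by d8 = -7/3 → (1/2, -169/6)
  seg 8: up by d1 = 5/2 → (1/2, -77/3)
  seg 9: right by d1 = 5/2 → (3, -77/3)

d4 = 1/2
d5 = -14/3
d6 = 29
d7 = 151/5
d8 = -7/3
endpoint = (3, -77/3)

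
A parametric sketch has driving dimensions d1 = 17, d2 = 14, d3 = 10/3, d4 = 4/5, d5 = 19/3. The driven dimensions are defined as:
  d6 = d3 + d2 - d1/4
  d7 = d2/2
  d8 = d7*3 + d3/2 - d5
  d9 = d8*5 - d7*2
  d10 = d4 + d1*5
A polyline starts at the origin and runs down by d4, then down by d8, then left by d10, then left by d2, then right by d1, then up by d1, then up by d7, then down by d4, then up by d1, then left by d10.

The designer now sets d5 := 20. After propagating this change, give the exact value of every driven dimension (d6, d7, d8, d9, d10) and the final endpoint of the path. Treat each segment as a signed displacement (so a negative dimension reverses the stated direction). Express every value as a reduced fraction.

d6 = 157/12
d7 = 7
d8 = 8/3
d9 = -2/3
d10 = 429/5
endpoint = (-843/5, 551/15)

Apply edit: d5 := 20
  d6 = d3 + d2 - d1/4 = 157/12
  d7 = d2/2 = 7
  d8 = d7*3 + d3/2 - d5 = 8/3
  d9 = d8*5 - d7*2 = -2/3
  d10 = d4 + d1*5 = 429/5
Walk from origin (0, 0):
  seg 1: down by d4 = 4/5 → (0, -4/5)
  seg 2: down by d8 = 8/3 → (0, -52/15)
  seg 3: left by d10 = 429/5 → (-429/5, -52/15)
  seg 4: left by d2 = 14 → (-499/5, -52/15)
  seg 5: right by d1 = 17 → (-414/5, -52/15)
  seg 6: up by d1 = 17 → (-414/5, 203/15)
  seg 7: up by d7 = 7 → (-414/5, 308/15)
  seg 8: down by d4 = 4/5 → (-414/5, 296/15)
  seg 9: up by d1 = 17 → (-414/5, 551/15)
  seg 10: left by d10 = 429/5 → (-843/5, 551/15)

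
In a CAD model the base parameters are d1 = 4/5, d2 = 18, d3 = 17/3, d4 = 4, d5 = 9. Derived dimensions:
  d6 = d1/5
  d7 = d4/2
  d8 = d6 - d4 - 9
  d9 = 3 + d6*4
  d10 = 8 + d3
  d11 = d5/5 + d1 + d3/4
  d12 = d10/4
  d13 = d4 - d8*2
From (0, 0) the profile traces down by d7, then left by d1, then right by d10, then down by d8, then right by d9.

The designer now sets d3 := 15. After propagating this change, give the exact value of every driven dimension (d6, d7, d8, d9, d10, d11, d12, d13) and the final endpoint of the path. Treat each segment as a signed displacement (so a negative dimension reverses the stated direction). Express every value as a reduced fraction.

d6 = 4/25
d7 = 2
d8 = -321/25
d9 = 91/25
d10 = 23
d11 = 127/20
d12 = 23/4
d13 = 742/25
endpoint = (646/25, 271/25)

Apply edit: d3 := 15
  d6 = d1/5 = 4/25
  d7 = d4/2 = 2
  d8 = d6 - d4 - 9 = -321/25
  d9 = 3 + d6*4 = 91/25
  d10 = 8 + d3 = 23
  d11 = d5/5 + d1 + d3/4 = 127/20
  d12 = d10/4 = 23/4
  d13 = d4 - d8*2 = 742/25
Walk from origin (0, 0):
  seg 1: down by d7 = 2 → (0, -2)
  seg 2: left by d1 = 4/5 → (-4/5, -2)
  seg 3: right by d10 = 23 → (111/5, -2)
  seg 4: down by d8 = -321/25 → (111/5, 271/25)
  seg 5: right by d9 = 91/25 → (646/25, 271/25)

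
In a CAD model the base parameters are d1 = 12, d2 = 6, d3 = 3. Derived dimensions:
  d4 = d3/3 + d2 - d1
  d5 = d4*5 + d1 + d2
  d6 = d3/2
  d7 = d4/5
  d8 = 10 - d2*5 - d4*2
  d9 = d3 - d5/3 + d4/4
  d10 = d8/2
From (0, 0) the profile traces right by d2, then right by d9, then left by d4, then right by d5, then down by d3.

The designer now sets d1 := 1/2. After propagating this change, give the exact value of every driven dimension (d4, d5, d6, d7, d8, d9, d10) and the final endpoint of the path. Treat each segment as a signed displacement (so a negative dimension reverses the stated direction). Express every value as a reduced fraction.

d4 = 13/2
d5 = 39
d6 = 3/2
d7 = 13/10
d8 = -33
d9 = -67/8
d10 = -33/2
endpoint = (241/8, -3)

Apply edit: d1 := 1/2
  d4 = d3/3 + d2 - d1 = 13/2
  d5 = d4*5 + d1 + d2 = 39
  d6 = d3/2 = 3/2
  d7 = d4/5 = 13/10
  d8 = 10 - d2*5 - d4*2 = -33
  d9 = d3 - d5/3 + d4/4 = -67/8
  d10 = d8/2 = -33/2
Walk from origin (0, 0):
  seg 1: right by d2 = 6 → (6, 0)
  seg 2: right by d9 = -67/8 → (-19/8, 0)
  seg 3: left by d4 = 13/2 → (-71/8, 0)
  seg 4: right by d5 = 39 → (241/8, 0)
  seg 5: down by d3 = 3 → (241/8, -3)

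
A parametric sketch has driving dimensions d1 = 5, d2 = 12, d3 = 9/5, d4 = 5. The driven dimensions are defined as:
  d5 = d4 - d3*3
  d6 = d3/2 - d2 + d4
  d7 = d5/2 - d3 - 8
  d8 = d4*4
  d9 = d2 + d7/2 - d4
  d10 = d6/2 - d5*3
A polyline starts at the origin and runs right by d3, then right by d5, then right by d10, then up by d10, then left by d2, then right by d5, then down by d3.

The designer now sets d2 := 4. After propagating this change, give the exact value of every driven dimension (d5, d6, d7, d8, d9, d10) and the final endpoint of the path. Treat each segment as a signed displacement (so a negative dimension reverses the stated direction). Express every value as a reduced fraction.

Apply edit: d2 := 4
  d5 = d4 - d3*3 = -2/5
  d6 = d3/2 - d2 + d4 = 19/10
  d7 = d5/2 - d3 - 8 = -10
  d8 = d4*4 = 20
  d9 = d2 + d7/2 - d4 = -6
  d10 = d6/2 - d5*3 = 43/20
Walk from origin (0, 0):
  seg 1: right by d3 = 9/5 → (9/5, 0)
  seg 2: right by d5 = -2/5 → (7/5, 0)
  seg 3: right by d10 = 43/20 → (71/20, 0)
  seg 4: up by d10 = 43/20 → (71/20, 43/20)
  seg 5: left by d2 = 4 → (-9/20, 43/20)
  seg 6: right by d5 = -2/5 → (-17/20, 43/20)
  seg 7: down by d3 = 9/5 → (-17/20, 7/20)

d5 = -2/5
d6 = 19/10
d7 = -10
d8 = 20
d9 = -6
d10 = 43/20
endpoint = (-17/20, 7/20)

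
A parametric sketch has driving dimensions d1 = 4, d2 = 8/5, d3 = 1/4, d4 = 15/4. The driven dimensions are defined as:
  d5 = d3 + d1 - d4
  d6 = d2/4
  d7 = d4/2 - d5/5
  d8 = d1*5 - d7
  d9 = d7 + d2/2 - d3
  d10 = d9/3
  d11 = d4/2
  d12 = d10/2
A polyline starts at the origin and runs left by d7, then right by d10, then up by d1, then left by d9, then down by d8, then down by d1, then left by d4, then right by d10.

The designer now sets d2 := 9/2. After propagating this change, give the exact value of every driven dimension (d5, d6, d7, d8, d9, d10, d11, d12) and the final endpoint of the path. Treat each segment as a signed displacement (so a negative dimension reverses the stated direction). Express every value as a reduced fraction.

d5 = 1/2
d6 = 9/8
d7 = 71/40
d8 = 729/40
d9 = 151/40
d10 = 151/120
d11 = 15/8
d12 = 151/240
endpoint = (-407/60, -729/40)

Apply edit: d2 := 9/2
  d5 = d3 + d1 - d4 = 1/2
  d6 = d2/4 = 9/8
  d7 = d4/2 - d5/5 = 71/40
  d8 = d1*5 - d7 = 729/40
  d9 = d7 + d2/2 - d3 = 151/40
  d10 = d9/3 = 151/120
  d11 = d4/2 = 15/8
  d12 = d10/2 = 151/240
Walk from origin (0, 0):
  seg 1: left by d7 = 71/40 → (-71/40, 0)
  seg 2: right by d10 = 151/120 → (-31/60, 0)
  seg 3: up by d1 = 4 → (-31/60, 4)
  seg 4: left by d9 = 151/40 → (-103/24, 4)
  seg 5: down by d8 = 729/40 → (-103/24, -569/40)
  seg 6: down by d1 = 4 → (-103/24, -729/40)
  seg 7: left by d4 = 15/4 → (-193/24, -729/40)
  seg 8: right by d10 = 151/120 → (-407/60, -729/40)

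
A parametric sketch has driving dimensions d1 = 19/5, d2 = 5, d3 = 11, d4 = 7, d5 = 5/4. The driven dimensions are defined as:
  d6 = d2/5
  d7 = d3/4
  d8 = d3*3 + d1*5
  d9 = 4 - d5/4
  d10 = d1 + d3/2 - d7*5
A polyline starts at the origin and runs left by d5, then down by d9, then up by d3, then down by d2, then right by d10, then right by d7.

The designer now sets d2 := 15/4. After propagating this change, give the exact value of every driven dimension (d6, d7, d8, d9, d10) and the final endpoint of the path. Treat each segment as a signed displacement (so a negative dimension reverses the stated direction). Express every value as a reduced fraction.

d6 = 3/4
d7 = 11/4
d8 = 52
d9 = 59/16
d10 = -89/20
endpoint = (-59/20, 57/16)

Apply edit: d2 := 15/4
  d6 = d2/5 = 3/4
  d7 = d3/4 = 11/4
  d8 = d3*3 + d1*5 = 52
  d9 = 4 - d5/4 = 59/16
  d10 = d1 + d3/2 - d7*5 = -89/20
Walk from origin (0, 0):
  seg 1: left by d5 = 5/4 → (-5/4, 0)
  seg 2: down by d9 = 59/16 → (-5/4, -59/16)
  seg 3: up by d3 = 11 → (-5/4, 117/16)
  seg 4: down by d2 = 15/4 → (-5/4, 57/16)
  seg 5: right by d10 = -89/20 → (-57/10, 57/16)
  seg 6: right by d7 = 11/4 → (-59/20, 57/16)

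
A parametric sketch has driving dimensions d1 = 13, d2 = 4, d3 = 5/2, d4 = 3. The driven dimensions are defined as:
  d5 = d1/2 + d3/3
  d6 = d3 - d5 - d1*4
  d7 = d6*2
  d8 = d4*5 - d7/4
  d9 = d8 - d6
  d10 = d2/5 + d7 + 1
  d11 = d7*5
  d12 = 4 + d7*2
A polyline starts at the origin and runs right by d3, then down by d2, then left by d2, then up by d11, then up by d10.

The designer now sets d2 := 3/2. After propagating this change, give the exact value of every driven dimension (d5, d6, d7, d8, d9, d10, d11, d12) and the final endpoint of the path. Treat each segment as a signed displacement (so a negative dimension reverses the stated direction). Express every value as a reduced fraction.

Apply edit: d2 := 3/2
  d5 = d1/2 + d3/3 = 22/3
  d6 = d3 - d5 - d1*4 = -341/6
  d7 = d6*2 = -341/3
  d8 = d4*5 - d7/4 = 521/12
  d9 = d8 - d6 = 401/4
  d10 = d2/5 + d7 + 1 = -3371/30
  d11 = d7*5 = -1705/3
  d12 = 4 + d7*2 = -670/3
Walk from origin (0, 0):
  seg 1: right by d3 = 5/2 → (5/2, 0)
  seg 2: down by d2 = 3/2 → (5/2, -3/2)
  seg 3: left by d2 = 3/2 → (1, -3/2)
  seg 4: up by d11 = -1705/3 → (1, -3419/6)
  seg 5: up by d10 = -3371/30 → (1, -3411/5)

d5 = 22/3
d6 = -341/6
d7 = -341/3
d8 = 521/12
d9 = 401/4
d10 = -3371/30
d11 = -1705/3
d12 = -670/3
endpoint = (1, -3411/5)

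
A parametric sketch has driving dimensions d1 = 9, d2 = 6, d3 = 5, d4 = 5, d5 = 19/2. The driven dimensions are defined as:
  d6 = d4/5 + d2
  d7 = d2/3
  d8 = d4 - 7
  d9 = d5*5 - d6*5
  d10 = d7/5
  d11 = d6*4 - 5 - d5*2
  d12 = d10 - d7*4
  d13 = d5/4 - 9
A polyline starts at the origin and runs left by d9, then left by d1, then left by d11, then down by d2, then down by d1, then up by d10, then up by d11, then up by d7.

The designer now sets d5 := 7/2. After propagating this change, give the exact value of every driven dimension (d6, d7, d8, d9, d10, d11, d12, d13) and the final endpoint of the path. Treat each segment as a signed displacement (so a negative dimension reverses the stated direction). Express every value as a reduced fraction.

d6 = 7
d7 = 2
d8 = -2
d9 = -35/2
d10 = 2/5
d11 = 16
d12 = -38/5
d13 = -65/8
endpoint = (-15/2, 17/5)

Apply edit: d5 := 7/2
  d6 = d4/5 + d2 = 7
  d7 = d2/3 = 2
  d8 = d4 - 7 = -2
  d9 = d5*5 - d6*5 = -35/2
  d10 = d7/5 = 2/5
  d11 = d6*4 - 5 - d5*2 = 16
  d12 = d10 - d7*4 = -38/5
  d13 = d5/4 - 9 = -65/8
Walk from origin (0, 0):
  seg 1: left by d9 = -35/2 → (35/2, 0)
  seg 2: left by d1 = 9 → (17/2, 0)
  seg 3: left by d11 = 16 → (-15/2, 0)
  seg 4: down by d2 = 6 → (-15/2, -6)
  seg 5: down by d1 = 9 → (-15/2, -15)
  seg 6: up by d10 = 2/5 → (-15/2, -73/5)
  seg 7: up by d11 = 16 → (-15/2, 7/5)
  seg 8: up by d7 = 2 → (-15/2, 17/5)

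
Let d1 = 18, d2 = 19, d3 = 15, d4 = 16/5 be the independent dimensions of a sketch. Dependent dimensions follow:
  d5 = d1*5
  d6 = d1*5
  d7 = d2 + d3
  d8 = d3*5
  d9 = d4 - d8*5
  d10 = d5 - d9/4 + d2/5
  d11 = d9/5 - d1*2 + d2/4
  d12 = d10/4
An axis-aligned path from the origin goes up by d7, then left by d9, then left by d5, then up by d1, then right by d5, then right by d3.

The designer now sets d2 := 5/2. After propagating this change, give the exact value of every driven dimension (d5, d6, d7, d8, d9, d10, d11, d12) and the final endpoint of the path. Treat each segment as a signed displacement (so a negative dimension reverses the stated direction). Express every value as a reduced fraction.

d5 = 90
d6 = 90
d7 = 35/2
d8 = 75
d9 = -1859/5
d10 = 3669/20
d11 = -21947/200
d12 = 3669/80
endpoint = (1934/5, 71/2)

Apply edit: d2 := 5/2
  d5 = d1*5 = 90
  d6 = d1*5 = 90
  d7 = d2 + d3 = 35/2
  d8 = d3*5 = 75
  d9 = d4 - d8*5 = -1859/5
  d10 = d5 - d9/4 + d2/5 = 3669/20
  d11 = d9/5 - d1*2 + d2/4 = -21947/200
  d12 = d10/4 = 3669/80
Walk from origin (0, 0):
  seg 1: up by d7 = 35/2 → (0, 35/2)
  seg 2: left by d9 = -1859/5 → (1859/5, 35/2)
  seg 3: left by d5 = 90 → (1409/5, 35/2)
  seg 4: up by d1 = 18 → (1409/5, 71/2)
  seg 5: right by d5 = 90 → (1859/5, 71/2)
  seg 6: right by d3 = 15 → (1934/5, 71/2)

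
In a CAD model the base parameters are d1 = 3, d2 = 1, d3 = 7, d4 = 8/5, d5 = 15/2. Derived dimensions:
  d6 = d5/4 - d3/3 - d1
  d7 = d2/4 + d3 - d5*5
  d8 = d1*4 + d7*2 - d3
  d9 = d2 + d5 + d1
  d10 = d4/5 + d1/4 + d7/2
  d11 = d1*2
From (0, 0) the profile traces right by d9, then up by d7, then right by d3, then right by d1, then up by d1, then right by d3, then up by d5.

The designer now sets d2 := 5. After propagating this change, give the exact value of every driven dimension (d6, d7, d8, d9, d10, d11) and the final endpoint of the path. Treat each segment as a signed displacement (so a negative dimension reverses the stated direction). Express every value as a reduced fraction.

Apply edit: d2 := 5
  d6 = d5/4 - d3/3 - d1 = -83/24
  d7 = d2/4 + d3 - d5*5 = -117/4
  d8 = d1*4 + d7*2 - d3 = -107/2
  d9 = d2 + d5 + d1 = 31/2
  d10 = d4/5 + d1/4 + d7/2 = -2711/200
  d11 = d1*2 = 6
Walk from origin (0, 0):
  seg 1: right by d9 = 31/2 → (31/2, 0)
  seg 2: up by d7 = -117/4 → (31/2, -117/4)
  seg 3: right by d3 = 7 → (45/2, -117/4)
  seg 4: right by d1 = 3 → (51/2, -117/4)
  seg 5: up by d1 = 3 → (51/2, -105/4)
  seg 6: right by d3 = 7 → (65/2, -105/4)
  seg 7: up by d5 = 15/2 → (65/2, -75/4)

d6 = -83/24
d7 = -117/4
d8 = -107/2
d9 = 31/2
d10 = -2711/200
d11 = 6
endpoint = (65/2, -75/4)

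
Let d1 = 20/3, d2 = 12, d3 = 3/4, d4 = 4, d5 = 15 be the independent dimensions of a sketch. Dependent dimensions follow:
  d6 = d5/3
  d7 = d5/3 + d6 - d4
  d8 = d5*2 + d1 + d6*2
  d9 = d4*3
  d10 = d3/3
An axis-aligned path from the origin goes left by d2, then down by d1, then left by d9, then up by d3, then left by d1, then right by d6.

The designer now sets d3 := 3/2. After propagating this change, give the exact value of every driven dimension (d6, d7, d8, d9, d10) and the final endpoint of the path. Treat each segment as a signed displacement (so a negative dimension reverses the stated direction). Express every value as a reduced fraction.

d6 = 5
d7 = 6
d8 = 140/3
d9 = 12
d10 = 1/2
endpoint = (-77/3, -31/6)

Apply edit: d3 := 3/2
  d6 = d5/3 = 5
  d7 = d5/3 + d6 - d4 = 6
  d8 = d5*2 + d1 + d6*2 = 140/3
  d9 = d4*3 = 12
  d10 = d3/3 = 1/2
Walk from origin (0, 0):
  seg 1: left by d2 = 12 → (-12, 0)
  seg 2: down by d1 = 20/3 → (-12, -20/3)
  seg 3: left by d9 = 12 → (-24, -20/3)
  seg 4: up by d3 = 3/2 → (-24, -31/6)
  seg 5: left by d1 = 20/3 → (-92/3, -31/6)
  seg 6: right by d6 = 5 → (-77/3, -31/6)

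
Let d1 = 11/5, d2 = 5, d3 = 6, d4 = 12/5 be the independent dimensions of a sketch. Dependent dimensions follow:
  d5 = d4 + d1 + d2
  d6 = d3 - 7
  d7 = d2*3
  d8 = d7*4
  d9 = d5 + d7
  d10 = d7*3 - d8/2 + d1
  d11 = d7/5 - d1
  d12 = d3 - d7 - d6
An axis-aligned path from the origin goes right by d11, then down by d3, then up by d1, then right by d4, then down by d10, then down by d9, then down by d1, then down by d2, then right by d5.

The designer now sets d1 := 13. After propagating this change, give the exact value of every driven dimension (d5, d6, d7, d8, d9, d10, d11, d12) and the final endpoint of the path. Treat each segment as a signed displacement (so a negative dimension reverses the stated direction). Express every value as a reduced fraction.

d5 = 102/5
d6 = -1
d7 = 15
d8 = 60
d9 = 177/5
d10 = 28
d11 = -10
d12 = -8
endpoint = (64/5, -372/5)

Apply edit: d1 := 13
  d5 = d4 + d1 + d2 = 102/5
  d6 = d3 - 7 = -1
  d7 = d2*3 = 15
  d8 = d7*4 = 60
  d9 = d5 + d7 = 177/5
  d10 = d7*3 - d8/2 + d1 = 28
  d11 = d7/5 - d1 = -10
  d12 = d3 - d7 - d6 = -8
Walk from origin (0, 0):
  seg 1: right by d11 = -10 → (-10, 0)
  seg 2: down by d3 = 6 → (-10, -6)
  seg 3: up by d1 = 13 → (-10, 7)
  seg 4: right by d4 = 12/5 → (-38/5, 7)
  seg 5: down by d10 = 28 → (-38/5, -21)
  seg 6: down by d9 = 177/5 → (-38/5, -282/5)
  seg 7: down by d1 = 13 → (-38/5, -347/5)
  seg 8: down by d2 = 5 → (-38/5, -372/5)
  seg 9: right by d5 = 102/5 → (64/5, -372/5)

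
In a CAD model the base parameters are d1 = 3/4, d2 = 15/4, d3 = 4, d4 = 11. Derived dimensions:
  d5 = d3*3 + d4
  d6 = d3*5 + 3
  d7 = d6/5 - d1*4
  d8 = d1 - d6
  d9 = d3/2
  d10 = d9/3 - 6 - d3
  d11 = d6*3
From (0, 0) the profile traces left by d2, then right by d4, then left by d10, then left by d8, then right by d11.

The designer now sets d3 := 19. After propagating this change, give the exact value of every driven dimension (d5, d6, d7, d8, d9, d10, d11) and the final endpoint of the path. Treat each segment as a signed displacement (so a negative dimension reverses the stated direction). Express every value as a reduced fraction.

d5 = 68
d6 = 98
d7 = 83/5
d8 = -389/4
d9 = 19/2
d10 = -131/6
d11 = 294
endpoint = (1261/3, 0)

Apply edit: d3 := 19
  d5 = d3*3 + d4 = 68
  d6 = d3*5 + 3 = 98
  d7 = d6/5 - d1*4 = 83/5
  d8 = d1 - d6 = -389/4
  d9 = d3/2 = 19/2
  d10 = d9/3 - 6 - d3 = -131/6
  d11 = d6*3 = 294
Walk from origin (0, 0):
  seg 1: left by d2 = 15/4 → (-15/4, 0)
  seg 2: right by d4 = 11 → (29/4, 0)
  seg 3: left by d10 = -131/6 → (349/12, 0)
  seg 4: left by d8 = -389/4 → (379/3, 0)
  seg 5: right by d11 = 294 → (1261/3, 0)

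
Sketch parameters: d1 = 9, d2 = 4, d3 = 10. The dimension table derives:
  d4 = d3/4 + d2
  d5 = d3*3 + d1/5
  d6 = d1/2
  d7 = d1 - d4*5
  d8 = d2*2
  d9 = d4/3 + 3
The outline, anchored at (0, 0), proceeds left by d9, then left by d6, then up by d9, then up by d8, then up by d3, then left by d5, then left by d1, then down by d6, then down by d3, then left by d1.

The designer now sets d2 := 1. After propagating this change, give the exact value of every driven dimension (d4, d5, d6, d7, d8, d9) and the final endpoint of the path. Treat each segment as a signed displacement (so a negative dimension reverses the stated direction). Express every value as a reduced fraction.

Apply edit: d2 := 1
  d4 = d3/4 + d2 = 7/2
  d5 = d3*3 + d1/5 = 159/5
  d6 = d1/2 = 9/2
  d7 = d1 - d4*5 = -17/2
  d8 = d2*2 = 2
  d9 = d4/3 + 3 = 25/6
Walk from origin (0, 0):
  seg 1: left by d9 = 25/6 → (-25/6, 0)
  seg 2: left by d6 = 9/2 → (-26/3, 0)
  seg 3: up by d9 = 25/6 → (-26/3, 25/6)
  seg 4: up by d8 = 2 → (-26/3, 37/6)
  seg 5: up by d3 = 10 → (-26/3, 97/6)
  seg 6: left by d5 = 159/5 → (-607/15, 97/6)
  seg 7: left by d1 = 9 → (-742/15, 97/6)
  seg 8: down by d6 = 9/2 → (-742/15, 35/3)
  seg 9: down by d3 = 10 → (-742/15, 5/3)
  seg 10: left by d1 = 9 → (-877/15, 5/3)

d4 = 7/2
d5 = 159/5
d6 = 9/2
d7 = -17/2
d8 = 2
d9 = 25/6
endpoint = (-877/15, 5/3)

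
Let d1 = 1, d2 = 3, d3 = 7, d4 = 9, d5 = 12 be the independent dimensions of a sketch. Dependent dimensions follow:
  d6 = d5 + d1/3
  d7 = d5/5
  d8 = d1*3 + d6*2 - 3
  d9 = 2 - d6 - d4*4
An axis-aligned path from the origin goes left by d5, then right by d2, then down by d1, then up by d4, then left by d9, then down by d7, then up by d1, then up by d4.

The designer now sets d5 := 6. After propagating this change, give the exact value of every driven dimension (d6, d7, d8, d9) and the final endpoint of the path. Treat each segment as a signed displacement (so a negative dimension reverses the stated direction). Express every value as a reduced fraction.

Apply edit: d5 := 6
  d6 = d5 + d1/3 = 19/3
  d7 = d5/5 = 6/5
  d8 = d1*3 + d6*2 - 3 = 38/3
  d9 = 2 - d6 - d4*4 = -121/3
Walk from origin (0, 0):
  seg 1: left by d5 = 6 → (-6, 0)
  seg 2: right by d2 = 3 → (-3, 0)
  seg 3: down by d1 = 1 → (-3, -1)
  seg 4: up by d4 = 9 → (-3, 8)
  seg 5: left by d9 = -121/3 → (112/3, 8)
  seg 6: down by d7 = 6/5 → (112/3, 34/5)
  seg 7: up by d1 = 1 → (112/3, 39/5)
  seg 8: up by d4 = 9 → (112/3, 84/5)

d6 = 19/3
d7 = 6/5
d8 = 38/3
d9 = -121/3
endpoint = (112/3, 84/5)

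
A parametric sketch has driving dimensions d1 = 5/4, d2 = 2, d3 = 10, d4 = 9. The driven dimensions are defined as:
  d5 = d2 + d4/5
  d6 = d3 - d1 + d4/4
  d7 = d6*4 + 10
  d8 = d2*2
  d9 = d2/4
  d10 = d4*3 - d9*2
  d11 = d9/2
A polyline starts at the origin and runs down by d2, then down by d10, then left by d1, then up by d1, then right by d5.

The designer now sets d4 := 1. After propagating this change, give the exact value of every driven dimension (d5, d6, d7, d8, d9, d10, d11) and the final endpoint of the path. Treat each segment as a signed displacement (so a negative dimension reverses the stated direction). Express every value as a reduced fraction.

d5 = 11/5
d6 = 9
d7 = 46
d8 = 4
d9 = 1/2
d10 = 2
d11 = 1/4
endpoint = (19/20, -11/4)

Apply edit: d4 := 1
  d5 = d2 + d4/5 = 11/5
  d6 = d3 - d1 + d4/4 = 9
  d7 = d6*4 + 10 = 46
  d8 = d2*2 = 4
  d9 = d2/4 = 1/2
  d10 = d4*3 - d9*2 = 2
  d11 = d9/2 = 1/4
Walk from origin (0, 0):
  seg 1: down by d2 = 2 → (0, -2)
  seg 2: down by d10 = 2 → (0, -4)
  seg 3: left by d1 = 5/4 → (-5/4, -4)
  seg 4: up by d1 = 5/4 → (-5/4, -11/4)
  seg 5: right by d5 = 11/5 → (19/20, -11/4)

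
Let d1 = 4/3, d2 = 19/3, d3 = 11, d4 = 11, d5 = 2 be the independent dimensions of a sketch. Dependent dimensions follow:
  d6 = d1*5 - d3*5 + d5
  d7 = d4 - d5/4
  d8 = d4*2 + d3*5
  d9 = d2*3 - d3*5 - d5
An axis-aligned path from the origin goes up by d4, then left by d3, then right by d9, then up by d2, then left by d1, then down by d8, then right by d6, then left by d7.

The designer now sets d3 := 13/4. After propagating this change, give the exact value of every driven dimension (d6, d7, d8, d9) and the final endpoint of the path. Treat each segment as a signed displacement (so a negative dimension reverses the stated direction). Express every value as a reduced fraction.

Apply edit: d3 := 13/4
  d6 = d1*5 - d3*5 + d5 = -91/12
  d7 = d4 - d5/4 = 21/2
  d8 = d4*2 + d3*5 = 153/4
  d9 = d2*3 - d3*5 - d5 = 3/4
Walk from origin (0, 0):
  seg 1: up by d4 = 11 → (0, 11)
  seg 2: left by d3 = 13/4 → (-13/4, 11)
  seg 3: right by d9 = 3/4 → (-5/2, 11)
  seg 4: up by d2 = 19/3 → (-5/2, 52/3)
  seg 5: left by d1 = 4/3 → (-23/6, 52/3)
  seg 6: down by d8 = 153/4 → (-23/6, -251/12)
  seg 7: right by d6 = -91/12 → (-137/12, -251/12)
  seg 8: left by d7 = 21/2 → (-263/12, -251/12)

d6 = -91/12
d7 = 21/2
d8 = 153/4
d9 = 3/4
endpoint = (-263/12, -251/12)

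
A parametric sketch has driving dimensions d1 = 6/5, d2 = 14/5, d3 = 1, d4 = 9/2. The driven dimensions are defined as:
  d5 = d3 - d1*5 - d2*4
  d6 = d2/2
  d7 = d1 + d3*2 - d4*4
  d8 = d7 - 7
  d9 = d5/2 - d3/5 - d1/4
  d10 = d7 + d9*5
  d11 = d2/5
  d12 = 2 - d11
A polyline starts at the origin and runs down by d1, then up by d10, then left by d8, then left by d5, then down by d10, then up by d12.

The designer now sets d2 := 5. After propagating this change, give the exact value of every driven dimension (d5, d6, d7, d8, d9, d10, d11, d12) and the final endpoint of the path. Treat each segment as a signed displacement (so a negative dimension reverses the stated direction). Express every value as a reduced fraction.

Apply edit: d2 := 5
  d5 = d3 - d1*5 - d2*4 = -25
  d6 = d2/2 = 5/2
  d7 = d1 + d3*2 - d4*4 = -74/5
  d8 = d7 - 7 = -109/5
  d9 = d5/2 - d3/5 - d1/4 = -13
  d10 = d7 + d9*5 = -399/5
  d11 = d2/5 = 1
  d12 = 2 - d11 = 1
Walk from origin (0, 0):
  seg 1: down by d1 = 6/5 → (0, -6/5)
  seg 2: up by d10 = -399/5 → (0, -81)
  seg 3: left by d8 = -109/5 → (109/5, -81)
  seg 4: left by d5 = -25 → (234/5, -81)
  seg 5: down by d10 = -399/5 → (234/5, -6/5)
  seg 6: up by d12 = 1 → (234/5, -1/5)

d5 = -25
d6 = 5/2
d7 = -74/5
d8 = -109/5
d9 = -13
d10 = -399/5
d11 = 1
d12 = 1
endpoint = (234/5, -1/5)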